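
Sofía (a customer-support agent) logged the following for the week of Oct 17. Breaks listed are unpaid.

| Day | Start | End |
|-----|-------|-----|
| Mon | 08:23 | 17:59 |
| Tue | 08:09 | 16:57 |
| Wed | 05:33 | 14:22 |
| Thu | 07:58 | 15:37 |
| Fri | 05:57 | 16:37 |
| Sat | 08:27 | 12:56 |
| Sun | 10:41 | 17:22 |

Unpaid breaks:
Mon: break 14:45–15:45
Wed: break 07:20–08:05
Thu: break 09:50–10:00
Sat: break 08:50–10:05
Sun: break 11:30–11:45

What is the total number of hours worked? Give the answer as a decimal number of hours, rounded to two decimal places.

Mon: 08:23–17:59 = 9 h 36 min; less 60 min break → 8 h 36 min
Tue: 08:09–16:57 = 8 h 48 min
Wed: 05:33–14:22 = 8 h 49 min; less 45 min break → 8 h 4 min
Thu: 07:58–15:37 = 7 h 39 min; less 10 min break → 7 h 29 min
Fri: 05:57–16:37 = 10 h 40 min
Sat: 08:27–12:56 = 4 h 29 min; less 75 min break → 3 h 14 min
Sun: 10:41–17:22 = 6 h 41 min; less 15 min break → 6 h 26 min
Total: 8 h 36 min + 8 h 48 min + 8 h 4 min + 7 h 29 min + 10 h 40 min + 3 h 14 min + 6 h 26 min = 53 h 17 min.

53.28 hours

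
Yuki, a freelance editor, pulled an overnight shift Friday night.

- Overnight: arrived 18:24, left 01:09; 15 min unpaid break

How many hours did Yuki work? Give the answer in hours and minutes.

6 h 30 min

Overnight: 18:24 → midnight = 5 h 36 min; midnight → 01:09 = 1 h 9 min; span 6 h 45 min; less 15 min break → 6 h 30 min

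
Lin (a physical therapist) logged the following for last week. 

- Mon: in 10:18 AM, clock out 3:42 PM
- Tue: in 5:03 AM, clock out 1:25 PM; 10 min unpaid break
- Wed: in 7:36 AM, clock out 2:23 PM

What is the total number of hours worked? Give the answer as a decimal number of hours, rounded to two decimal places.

Mon: 10:18 AM–3:42 PM = 5 h 24 min
Tue: 5:03 AM–1:25 PM = 8 h 22 min; less 10 min break → 8 h 12 min
Wed: 7:36 AM–2:23 PM = 6 h 47 min
Total: 5 h 24 min + 8 h 12 min + 6 h 47 min = 20 h 23 min.

20.38 hours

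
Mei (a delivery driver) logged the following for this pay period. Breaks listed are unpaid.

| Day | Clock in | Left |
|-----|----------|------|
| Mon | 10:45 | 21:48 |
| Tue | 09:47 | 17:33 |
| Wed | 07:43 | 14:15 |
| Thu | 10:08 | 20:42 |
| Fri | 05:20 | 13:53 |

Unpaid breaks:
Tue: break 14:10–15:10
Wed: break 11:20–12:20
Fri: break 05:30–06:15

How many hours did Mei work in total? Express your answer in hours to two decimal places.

Mon: 10:45–21:48 = 11 h 3 min
Tue: 09:47–17:33 = 7 h 46 min; less 60 min break → 6 h 46 min
Wed: 07:43–14:15 = 6 h 32 min; less 60 min break → 5 h 32 min
Thu: 10:08–20:42 = 10 h 34 min
Fri: 05:20–13:53 = 8 h 33 min; less 45 min break → 7 h 48 min
Total: 11 h 3 min + 6 h 46 min + 5 h 32 min + 10 h 34 min + 7 h 48 min = 41 h 43 min.

41.72 hours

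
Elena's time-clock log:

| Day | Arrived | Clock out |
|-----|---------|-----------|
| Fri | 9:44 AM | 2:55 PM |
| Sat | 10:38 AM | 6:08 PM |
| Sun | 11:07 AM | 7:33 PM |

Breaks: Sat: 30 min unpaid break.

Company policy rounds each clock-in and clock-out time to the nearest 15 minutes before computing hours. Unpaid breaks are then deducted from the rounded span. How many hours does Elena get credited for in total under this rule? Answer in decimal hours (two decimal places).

20.75 hours

Fri: in 9:44 AM→9:45 AM, out 2:55 PM→3:00 PM; 5 h 15 min
Sat: in 10:38 AM→10:45 AM, out 6:08 PM→6:15 PM; 7 h 30 min − 30 min = 7 h 0 min
Sun: in 11:07 AM→11:00 AM, out 7:33 PM→7:30 PM; 8 h 30 min
Total credited: 20 h 45 min.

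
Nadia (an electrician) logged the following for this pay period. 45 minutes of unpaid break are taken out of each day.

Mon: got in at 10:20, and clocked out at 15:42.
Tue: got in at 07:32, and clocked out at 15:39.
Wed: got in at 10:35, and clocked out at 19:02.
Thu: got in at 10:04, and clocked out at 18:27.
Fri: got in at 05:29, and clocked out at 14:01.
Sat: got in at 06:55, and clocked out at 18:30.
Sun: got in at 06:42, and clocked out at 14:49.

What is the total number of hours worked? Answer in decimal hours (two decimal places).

Mon: 10:20–15:42 = 5 h 22 min; less 45 min break → 4 h 37 min
Tue: 07:32–15:39 = 8 h 7 min; less 45 min break → 7 h 22 min
Wed: 10:35–19:02 = 8 h 27 min; less 45 min break → 7 h 42 min
Thu: 10:04–18:27 = 8 h 23 min; less 45 min break → 7 h 38 min
Fri: 05:29–14:01 = 8 h 32 min; less 45 min break → 7 h 47 min
Sat: 06:55–18:30 = 11 h 35 min; less 45 min break → 10 h 50 min
Sun: 06:42–14:49 = 8 h 7 min; less 45 min break → 7 h 22 min
Total: 4 h 37 min + 7 h 22 min + 7 h 42 min + 7 h 38 min + 7 h 47 min + 10 h 50 min + 7 h 22 min = 53 h 18 min.

53.30 hours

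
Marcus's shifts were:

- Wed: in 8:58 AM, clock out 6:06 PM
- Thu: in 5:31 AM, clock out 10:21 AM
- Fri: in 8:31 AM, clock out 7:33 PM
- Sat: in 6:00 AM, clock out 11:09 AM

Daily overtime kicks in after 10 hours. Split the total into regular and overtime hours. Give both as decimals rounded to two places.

Regular 29.12 hours, overtime 1.03 hours

Wed: 8:58 AM–6:06 PM = 9 h 8 min
Thu: 5:31 AM–10:21 AM = 4 h 50 min
Fri: 8:31 AM–7:33 PM = 11 h 2 min
Sat: 6:00 AM–11:09 AM = 5 h 9 min
Wed reg 9 h 8 min / OT 0 h 0 min; Thu reg 4 h 50 min / OT 0 h 0 min; Fri reg 10 h 0 min / OT 1 h 2 min; Sat reg 5 h 9 min / OT 0 h 0 min.
Totals: regular 29 h 7 min, overtime 1 h 2 min.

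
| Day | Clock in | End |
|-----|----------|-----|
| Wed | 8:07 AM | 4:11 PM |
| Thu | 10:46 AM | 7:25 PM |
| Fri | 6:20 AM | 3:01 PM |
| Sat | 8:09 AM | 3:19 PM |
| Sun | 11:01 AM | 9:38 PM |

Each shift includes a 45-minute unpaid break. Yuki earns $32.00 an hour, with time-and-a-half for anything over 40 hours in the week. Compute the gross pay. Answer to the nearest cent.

Wed: 8:07 AM–4:11 PM = 8 h 4 min; less 45 min break → 7 h 19 min
Thu: 10:46 AM–7:25 PM = 8 h 39 min; less 45 min break → 7 h 54 min
Fri: 6:20 AM–3:01 PM = 8 h 41 min; less 45 min break → 7 h 56 min
Sat: 8:09 AM–3:19 PM = 7 h 10 min; less 45 min break → 6 h 25 min
Sun: 11:01 AM–9:38 PM = 10 h 37 min; less 45 min break → 9 h 52 min
Total worked: 39 h 26 min = 2366 min.
Regular 39 h 26 min = 2366 min at $32.00/h; overtime 0 h 0 min = 0 min at $48.00/h.
Pay = (2366 × $32.00 + 0 × $48.00) ÷ 60 = $1261.87.

$1261.87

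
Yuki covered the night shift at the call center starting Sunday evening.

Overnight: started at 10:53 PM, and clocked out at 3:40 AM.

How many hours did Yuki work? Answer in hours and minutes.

4 h 47 min

Overnight: 10:53 PM → midnight = 1 h 7 min; midnight → 3:40 AM = 3 h 40 min; span 4 h 47 min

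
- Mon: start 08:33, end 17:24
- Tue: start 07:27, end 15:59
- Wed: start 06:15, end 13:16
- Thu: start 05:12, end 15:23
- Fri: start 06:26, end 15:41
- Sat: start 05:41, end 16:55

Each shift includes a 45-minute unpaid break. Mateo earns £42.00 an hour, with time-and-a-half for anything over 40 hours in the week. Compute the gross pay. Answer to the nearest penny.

£2345.70

Mon: 08:33–17:24 = 8 h 51 min; less 45 min break → 8 h 6 min
Tue: 07:27–15:59 = 8 h 32 min; less 45 min break → 7 h 47 min
Wed: 06:15–13:16 = 7 h 1 min; less 45 min break → 6 h 16 min
Thu: 05:12–15:23 = 10 h 11 min; less 45 min break → 9 h 26 min
Fri: 06:26–15:41 = 9 h 15 min; less 45 min break → 8 h 30 min
Sat: 05:41–16:55 = 11 h 14 min; less 45 min break → 10 h 29 min
Total worked: 50 h 34 min = 3034 min.
Regular 40 h 0 min = 2400 min at £42.00/h; overtime 10 h 34 min = 634 min at £63.00/h.
Pay = (2400 × £42.00 + 634 × £63.00) ÷ 60 = £2345.70.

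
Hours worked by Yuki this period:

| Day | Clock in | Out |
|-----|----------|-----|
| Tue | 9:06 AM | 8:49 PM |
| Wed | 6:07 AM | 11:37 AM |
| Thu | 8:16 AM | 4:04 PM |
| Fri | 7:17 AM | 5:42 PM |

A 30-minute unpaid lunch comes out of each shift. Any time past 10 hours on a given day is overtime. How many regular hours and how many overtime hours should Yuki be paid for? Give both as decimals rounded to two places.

Tue: 9:06 AM–8:49 PM = 11 h 43 min; less 30 min break → 11 h 13 min
Wed: 6:07 AM–11:37 AM = 5 h 30 min; less 30 min break → 5 h 0 min
Thu: 8:16 AM–4:04 PM = 7 h 48 min; less 30 min break → 7 h 18 min
Fri: 7:17 AM–5:42 PM = 10 h 25 min; less 30 min break → 9 h 55 min
Tue reg 10 h 0 min / OT 1 h 13 min; Wed reg 5 h 0 min / OT 0 h 0 min; Thu reg 7 h 18 min / OT 0 h 0 min; Fri reg 9 h 55 min / OT 0 h 0 min.
Totals: regular 32 h 13 min, overtime 1 h 13 min.

Regular 32.22 hours, overtime 1.22 hours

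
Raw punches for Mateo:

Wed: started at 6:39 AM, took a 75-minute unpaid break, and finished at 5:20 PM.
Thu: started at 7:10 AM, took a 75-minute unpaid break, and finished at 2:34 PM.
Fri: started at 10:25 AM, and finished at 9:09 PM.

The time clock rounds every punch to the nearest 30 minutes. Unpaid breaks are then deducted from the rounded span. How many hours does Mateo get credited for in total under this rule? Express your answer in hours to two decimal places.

Wed: in 6:39 AM→6:30 AM, out 5:20 PM→5:30 PM; 11 h 0 min − 75 min = 9 h 45 min
Thu: in 7:10 AM→7:00 AM, out 2:34 PM→2:30 PM; 7 h 30 min − 75 min = 6 h 15 min
Fri: in 10:25 AM→10:30 AM, out 9:09 PM→9:00 PM; 10 h 30 min
Total credited: 26 h 30 min.

26.50 hours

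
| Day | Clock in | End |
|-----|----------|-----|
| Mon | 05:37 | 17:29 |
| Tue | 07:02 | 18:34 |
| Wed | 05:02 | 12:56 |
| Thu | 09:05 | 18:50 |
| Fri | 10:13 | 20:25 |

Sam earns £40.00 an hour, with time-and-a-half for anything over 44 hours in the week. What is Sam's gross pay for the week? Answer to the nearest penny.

Mon: 05:37–17:29 = 11 h 52 min
Tue: 07:02–18:34 = 11 h 32 min
Wed: 05:02–12:56 = 7 h 54 min
Thu: 09:05–18:50 = 9 h 45 min
Fri: 10:13–20:25 = 10 h 12 min
Total worked: 51 h 15 min = 3075 min.
Regular 44 h 0 min = 2640 min at £40.00/h; overtime 7 h 15 min = 435 min at £60.00/h.
Pay = (2640 × £40.00 + 435 × £60.00) ÷ 60 = £2195.00.

£2195.00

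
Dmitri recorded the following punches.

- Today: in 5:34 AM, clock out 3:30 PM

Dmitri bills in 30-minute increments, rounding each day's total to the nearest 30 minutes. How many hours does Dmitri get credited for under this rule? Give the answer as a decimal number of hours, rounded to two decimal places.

10.00 hours

Today: 5:34 AM–3:30 PM = 9 h 56 min → rounds to 10 h 0 min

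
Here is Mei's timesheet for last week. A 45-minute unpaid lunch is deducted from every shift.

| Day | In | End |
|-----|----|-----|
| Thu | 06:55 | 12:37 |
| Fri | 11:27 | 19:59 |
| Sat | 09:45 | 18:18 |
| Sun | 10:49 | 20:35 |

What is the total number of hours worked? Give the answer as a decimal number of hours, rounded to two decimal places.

29.55 hours

Thu: 06:55–12:37 = 5 h 42 min; less 45 min break → 4 h 57 min
Fri: 11:27–19:59 = 8 h 32 min; less 45 min break → 7 h 47 min
Sat: 09:45–18:18 = 8 h 33 min; less 45 min break → 7 h 48 min
Sun: 10:49–20:35 = 9 h 46 min; less 45 min break → 9 h 1 min
Total: 4 h 57 min + 7 h 47 min + 7 h 48 min + 9 h 1 min = 29 h 33 min.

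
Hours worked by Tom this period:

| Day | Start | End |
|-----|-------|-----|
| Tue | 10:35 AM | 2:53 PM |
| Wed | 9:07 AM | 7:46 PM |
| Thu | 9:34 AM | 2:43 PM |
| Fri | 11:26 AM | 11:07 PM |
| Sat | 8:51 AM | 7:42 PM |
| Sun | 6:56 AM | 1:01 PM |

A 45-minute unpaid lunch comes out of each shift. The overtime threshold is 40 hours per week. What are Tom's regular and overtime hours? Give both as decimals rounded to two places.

Regular 40.00 hours, overtime 4.22 hours

Tue: 10:35 AM–2:53 PM = 4 h 18 min; less 45 min break → 3 h 33 min
Wed: 9:07 AM–7:46 PM = 10 h 39 min; less 45 min break → 9 h 54 min
Thu: 9:34 AM–2:43 PM = 5 h 9 min; less 45 min break → 4 h 24 min
Fri: 11:26 AM–11:07 PM = 11 h 41 min; less 45 min break → 10 h 56 min
Sat: 8:51 AM–7:42 PM = 10 h 51 min; less 45 min break → 10 h 6 min
Sun: 6:56 AM–1:01 PM = 6 h 5 min; less 45 min break → 5 h 20 min
Total worked: 44 h 13 min = 44.22 h.
Threshold 40 h → overtime 4 h 13 min, regular 40 h 0 min.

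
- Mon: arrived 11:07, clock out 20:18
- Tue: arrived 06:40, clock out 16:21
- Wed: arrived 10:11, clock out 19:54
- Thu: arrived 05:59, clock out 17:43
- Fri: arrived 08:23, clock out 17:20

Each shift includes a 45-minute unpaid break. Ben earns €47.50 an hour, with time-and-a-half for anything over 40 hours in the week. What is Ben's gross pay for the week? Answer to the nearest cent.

€2293.06

Mon: 11:07–20:18 = 9 h 11 min; less 45 min break → 8 h 26 min
Tue: 06:40–16:21 = 9 h 41 min; less 45 min break → 8 h 56 min
Wed: 10:11–19:54 = 9 h 43 min; less 45 min break → 8 h 58 min
Thu: 05:59–17:43 = 11 h 44 min; less 45 min break → 10 h 59 min
Fri: 08:23–17:20 = 8 h 57 min; less 45 min break → 8 h 12 min
Total worked: 45 h 31 min = 2731 min.
Regular 40 h 0 min = 2400 min at €47.50/h; overtime 5 h 31 min = 331 min at €71.25/h.
Pay = (2400 × €47.50 + 331 × €71.25) ÷ 60 = €2293.06.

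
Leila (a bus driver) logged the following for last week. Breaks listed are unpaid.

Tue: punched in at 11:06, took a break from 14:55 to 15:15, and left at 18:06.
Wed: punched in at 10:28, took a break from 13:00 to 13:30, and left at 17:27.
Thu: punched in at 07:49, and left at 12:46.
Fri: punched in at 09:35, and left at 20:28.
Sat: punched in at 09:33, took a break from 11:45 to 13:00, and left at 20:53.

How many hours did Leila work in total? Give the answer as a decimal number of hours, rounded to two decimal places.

39.07 hours

Tue: 11:06–18:06 = 7 h 0 min; less 20 min break → 6 h 40 min
Wed: 10:28–17:27 = 6 h 59 min; less 30 min break → 6 h 29 min
Thu: 07:49–12:46 = 4 h 57 min
Fri: 09:35–20:28 = 10 h 53 min
Sat: 09:33–20:53 = 11 h 20 min; less 75 min break → 10 h 5 min
Total: 6 h 40 min + 6 h 29 min + 4 h 57 min + 10 h 53 min + 10 h 5 min = 39 h 4 min.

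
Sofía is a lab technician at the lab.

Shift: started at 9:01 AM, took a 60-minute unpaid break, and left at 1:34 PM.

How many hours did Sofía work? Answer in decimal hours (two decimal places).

Shift: 9:01 AM–1:34 PM = 4 h 33 min; less 60 min break → 3 h 33 min

3.55 hours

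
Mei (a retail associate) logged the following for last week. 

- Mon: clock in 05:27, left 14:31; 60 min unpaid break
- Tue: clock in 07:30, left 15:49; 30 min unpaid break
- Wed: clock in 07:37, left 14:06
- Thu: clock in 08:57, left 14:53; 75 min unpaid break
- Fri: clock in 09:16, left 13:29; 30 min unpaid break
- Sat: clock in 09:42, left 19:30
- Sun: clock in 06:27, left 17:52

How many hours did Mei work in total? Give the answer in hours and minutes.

51 h 59 min

Mon: 05:27–14:31 = 9 h 4 min; less 60 min break → 8 h 4 min
Tue: 07:30–15:49 = 8 h 19 min; less 30 min break → 7 h 49 min
Wed: 07:37–14:06 = 6 h 29 min
Thu: 08:57–14:53 = 5 h 56 min; less 75 min break → 4 h 41 min
Fri: 09:16–13:29 = 4 h 13 min; less 30 min break → 3 h 43 min
Sat: 09:42–19:30 = 9 h 48 min
Sun: 06:27–17:52 = 11 h 25 min
Total: 8 h 4 min + 7 h 49 min + 6 h 29 min + 4 h 41 min + 3 h 43 min + 9 h 48 min + 11 h 25 min = 51 h 59 min.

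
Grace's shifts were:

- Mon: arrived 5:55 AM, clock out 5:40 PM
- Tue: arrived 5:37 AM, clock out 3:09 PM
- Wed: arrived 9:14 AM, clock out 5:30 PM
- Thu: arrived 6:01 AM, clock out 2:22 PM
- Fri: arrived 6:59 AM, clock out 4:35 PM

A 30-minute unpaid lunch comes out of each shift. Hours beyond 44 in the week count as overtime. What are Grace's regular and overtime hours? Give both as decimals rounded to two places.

Mon: 5:55 AM–5:40 PM = 11 h 45 min; less 30 min break → 11 h 15 min
Tue: 5:37 AM–3:09 PM = 9 h 32 min; less 30 min break → 9 h 2 min
Wed: 9:14 AM–5:30 PM = 8 h 16 min; less 30 min break → 7 h 46 min
Thu: 6:01 AM–2:22 PM = 8 h 21 min; less 30 min break → 7 h 51 min
Fri: 6:59 AM–4:35 PM = 9 h 36 min; less 30 min break → 9 h 6 min
Total worked: 45 h 0 min = 45.00 h.
Threshold 44 h → overtime 1 h 0 min, regular 44 h 0 min.

Regular 44.00 hours, overtime 1.00 hours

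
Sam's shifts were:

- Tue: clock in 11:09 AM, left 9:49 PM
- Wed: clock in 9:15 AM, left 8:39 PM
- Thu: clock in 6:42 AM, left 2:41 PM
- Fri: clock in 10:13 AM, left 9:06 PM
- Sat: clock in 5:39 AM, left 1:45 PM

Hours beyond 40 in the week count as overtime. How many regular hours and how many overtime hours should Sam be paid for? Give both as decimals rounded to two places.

Tue: 11:09 AM–9:49 PM = 10 h 40 min
Wed: 9:15 AM–8:39 PM = 11 h 24 min
Thu: 6:42 AM–2:41 PM = 7 h 59 min
Fri: 10:13 AM–9:06 PM = 10 h 53 min
Sat: 5:39 AM–1:45 PM = 8 h 6 min
Total worked: 49 h 2 min = 49.03 h.
Threshold 40 h → overtime 9 h 2 min, regular 40 h 0 min.

Regular 40.00 hours, overtime 9.03 hours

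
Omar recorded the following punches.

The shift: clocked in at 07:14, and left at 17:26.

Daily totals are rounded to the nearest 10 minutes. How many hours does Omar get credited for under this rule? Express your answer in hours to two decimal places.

10.17 hours

The shift: 07:14–17:26 = 10 h 12 min → rounds to 10 h 10 min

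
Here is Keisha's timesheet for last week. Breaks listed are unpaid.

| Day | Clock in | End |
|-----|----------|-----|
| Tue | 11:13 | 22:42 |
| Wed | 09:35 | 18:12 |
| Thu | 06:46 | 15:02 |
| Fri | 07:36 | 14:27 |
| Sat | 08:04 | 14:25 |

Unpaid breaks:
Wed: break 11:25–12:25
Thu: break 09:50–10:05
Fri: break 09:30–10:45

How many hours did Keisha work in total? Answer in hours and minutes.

Tue: 11:13–22:42 = 11 h 29 min
Wed: 09:35–18:12 = 8 h 37 min; less 60 min break → 7 h 37 min
Thu: 06:46–15:02 = 8 h 16 min; less 15 min break → 8 h 1 min
Fri: 07:36–14:27 = 6 h 51 min; less 75 min break → 5 h 36 min
Sat: 08:04–14:25 = 6 h 21 min
Total: 11 h 29 min + 7 h 37 min + 8 h 1 min + 5 h 36 min + 6 h 21 min = 39 h 4 min.

39 h 4 min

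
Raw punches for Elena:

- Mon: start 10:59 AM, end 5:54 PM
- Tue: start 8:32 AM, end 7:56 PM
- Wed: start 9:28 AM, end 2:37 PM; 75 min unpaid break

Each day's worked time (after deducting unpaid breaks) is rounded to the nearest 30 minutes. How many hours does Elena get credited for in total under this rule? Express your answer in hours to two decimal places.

Mon: 10:59 AM–5:54 PM = 6 h 55 min → rounds to 7 h 0 min
Tue: 8:32 AM–7:56 PM = 11 h 24 min → rounds to 11 h 30 min
Wed: 9:28 AM–2:37 PM = 5 h 9 min − 75 min = 3 h 54 min → rounds to 4 h 0 min
Total credited: 22 h 30 min.

22.50 hours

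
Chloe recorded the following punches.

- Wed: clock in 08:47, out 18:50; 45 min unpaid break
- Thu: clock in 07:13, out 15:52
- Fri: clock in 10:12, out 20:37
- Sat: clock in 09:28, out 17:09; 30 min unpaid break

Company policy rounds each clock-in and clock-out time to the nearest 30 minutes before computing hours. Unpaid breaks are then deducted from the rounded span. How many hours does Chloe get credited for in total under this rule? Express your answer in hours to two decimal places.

35.75 hours

Wed: in 08:47→09:00, out 18:50→19:00; 10 h 0 min − 45 min = 9 h 15 min
Thu: in 07:13→07:00, out 15:52→16:00; 9 h 0 min
Fri: in 10:12→10:00, out 20:37→20:30; 10 h 30 min
Sat: in 09:28→09:30, out 17:09→17:00; 7 h 30 min − 30 min = 7 h 0 min
Total credited: 35 h 45 min.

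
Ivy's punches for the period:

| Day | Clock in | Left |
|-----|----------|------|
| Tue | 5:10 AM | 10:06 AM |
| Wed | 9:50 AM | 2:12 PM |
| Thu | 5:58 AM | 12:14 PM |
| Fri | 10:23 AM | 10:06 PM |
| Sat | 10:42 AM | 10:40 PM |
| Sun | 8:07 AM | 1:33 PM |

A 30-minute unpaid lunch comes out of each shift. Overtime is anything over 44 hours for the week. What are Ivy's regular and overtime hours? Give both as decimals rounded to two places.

Tue: 5:10 AM–10:06 AM = 4 h 56 min; less 30 min break → 4 h 26 min
Wed: 9:50 AM–2:12 PM = 4 h 22 min; less 30 min break → 3 h 52 min
Thu: 5:58 AM–12:14 PM = 6 h 16 min; less 30 min break → 5 h 46 min
Fri: 10:23 AM–10:06 PM = 11 h 43 min; less 30 min break → 11 h 13 min
Sat: 10:42 AM–10:40 PM = 11 h 58 min; less 30 min break → 11 h 28 min
Sun: 8:07 AM–1:33 PM = 5 h 26 min; less 30 min break → 4 h 56 min
Total worked: 41 h 41 min = 41.68 h.
Threshold 44 h → overtime 0 h 0 min, regular 41 h 41 min.

Regular 41.68 hours, overtime 0.00 hours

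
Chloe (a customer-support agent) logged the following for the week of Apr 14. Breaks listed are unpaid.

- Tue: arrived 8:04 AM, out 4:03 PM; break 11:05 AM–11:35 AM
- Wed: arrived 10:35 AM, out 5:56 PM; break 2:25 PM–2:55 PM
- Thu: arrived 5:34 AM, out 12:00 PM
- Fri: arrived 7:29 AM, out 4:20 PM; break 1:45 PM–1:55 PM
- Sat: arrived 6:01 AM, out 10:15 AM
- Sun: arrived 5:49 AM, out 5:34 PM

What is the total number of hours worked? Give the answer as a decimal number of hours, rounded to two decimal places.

Tue: 8:04 AM–4:03 PM = 7 h 59 min; less 30 min break → 7 h 29 min
Wed: 10:35 AM–5:56 PM = 7 h 21 min; less 30 min break → 6 h 51 min
Thu: 5:34 AM–12:00 PM = 6 h 26 min
Fri: 7:29 AM–4:20 PM = 8 h 51 min; less 10 min break → 8 h 41 min
Sat: 6:01 AM–10:15 AM = 4 h 14 min
Sun: 5:49 AM–5:34 PM = 11 h 45 min
Total: 7 h 29 min + 6 h 51 min + 6 h 26 min + 8 h 41 min + 4 h 14 min + 11 h 45 min = 45 h 26 min.

45.43 hours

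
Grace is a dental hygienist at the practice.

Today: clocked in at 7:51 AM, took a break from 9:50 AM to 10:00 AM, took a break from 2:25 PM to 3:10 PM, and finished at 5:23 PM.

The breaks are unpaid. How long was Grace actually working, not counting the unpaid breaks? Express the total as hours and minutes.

Today: 7:51 AM–5:23 PM = 9 h 32 min; less 55 min break → 8 h 37 min

8 h 37 min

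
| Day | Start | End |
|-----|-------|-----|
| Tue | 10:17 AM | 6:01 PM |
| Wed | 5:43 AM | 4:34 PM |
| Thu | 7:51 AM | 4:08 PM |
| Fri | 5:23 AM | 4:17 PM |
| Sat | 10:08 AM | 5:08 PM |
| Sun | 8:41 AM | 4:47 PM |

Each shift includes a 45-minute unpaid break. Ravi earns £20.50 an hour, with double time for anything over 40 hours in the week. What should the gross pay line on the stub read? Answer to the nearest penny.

Tue: 10:17 AM–6:01 PM = 7 h 44 min; less 45 min break → 6 h 59 min
Wed: 5:43 AM–4:34 PM = 10 h 51 min; less 45 min break → 10 h 6 min
Thu: 7:51 AM–4:08 PM = 8 h 17 min; less 45 min break → 7 h 32 min
Fri: 5:23 AM–4:17 PM = 10 h 54 min; less 45 min break → 10 h 9 min
Sat: 10:08 AM–5:08 PM = 7 h 0 min; less 45 min break → 6 h 15 min
Sun: 8:41 AM–4:47 PM = 8 h 6 min; less 45 min break → 7 h 21 min
Total worked: 48 h 22 min = 2902 min.
Regular 40 h 0 min = 2400 min at £20.50/h; overtime 8 h 22 min = 502 min at £41.00/h.
Pay = (2400 × £20.50 + 502 × £41.00) ÷ 60 = £1163.03.

£1163.03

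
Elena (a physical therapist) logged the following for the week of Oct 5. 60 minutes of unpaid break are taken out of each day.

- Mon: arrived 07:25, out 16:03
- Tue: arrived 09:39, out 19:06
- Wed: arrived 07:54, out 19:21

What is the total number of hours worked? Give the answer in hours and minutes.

26 h 32 min

Mon: 07:25–16:03 = 8 h 38 min; less 60 min break → 7 h 38 min
Tue: 09:39–19:06 = 9 h 27 min; less 60 min break → 8 h 27 min
Wed: 07:54–19:21 = 11 h 27 min; less 60 min break → 10 h 27 min
Total: 7 h 38 min + 8 h 27 min + 10 h 27 min = 26 h 32 min.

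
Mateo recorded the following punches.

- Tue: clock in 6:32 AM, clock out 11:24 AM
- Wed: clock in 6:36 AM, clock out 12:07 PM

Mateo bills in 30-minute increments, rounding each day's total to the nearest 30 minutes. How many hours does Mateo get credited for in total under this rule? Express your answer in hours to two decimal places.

Tue: 6:32 AM–11:24 AM = 4 h 52 min → rounds to 5 h 0 min
Wed: 6:36 AM–12:07 PM = 5 h 31 min → rounds to 5 h 30 min
Total credited: 10 h 30 min.

10.50 hours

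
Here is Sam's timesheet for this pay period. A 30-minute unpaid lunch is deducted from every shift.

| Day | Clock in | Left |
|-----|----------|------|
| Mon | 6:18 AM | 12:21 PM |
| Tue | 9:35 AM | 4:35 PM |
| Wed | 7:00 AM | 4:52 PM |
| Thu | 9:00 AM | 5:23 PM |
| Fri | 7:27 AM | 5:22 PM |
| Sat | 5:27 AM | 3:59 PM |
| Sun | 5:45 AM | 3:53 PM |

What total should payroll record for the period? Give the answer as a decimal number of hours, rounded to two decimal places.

Mon: 6:18 AM–12:21 PM = 6 h 3 min; less 30 min break → 5 h 33 min
Tue: 9:35 AM–4:35 PM = 7 h 0 min; less 30 min break → 6 h 30 min
Wed: 7:00 AM–4:52 PM = 9 h 52 min; less 30 min break → 9 h 22 min
Thu: 9:00 AM–5:23 PM = 8 h 23 min; less 30 min break → 7 h 53 min
Fri: 7:27 AM–5:22 PM = 9 h 55 min; less 30 min break → 9 h 25 min
Sat: 5:27 AM–3:59 PM = 10 h 32 min; less 30 min break → 10 h 2 min
Sun: 5:45 AM–3:53 PM = 10 h 8 min; less 30 min break → 9 h 38 min
Total: 5 h 33 min + 6 h 30 min + 9 h 22 min + 7 h 53 min + 9 h 25 min + 10 h 2 min + 9 h 38 min = 58 h 23 min.

58.38 hours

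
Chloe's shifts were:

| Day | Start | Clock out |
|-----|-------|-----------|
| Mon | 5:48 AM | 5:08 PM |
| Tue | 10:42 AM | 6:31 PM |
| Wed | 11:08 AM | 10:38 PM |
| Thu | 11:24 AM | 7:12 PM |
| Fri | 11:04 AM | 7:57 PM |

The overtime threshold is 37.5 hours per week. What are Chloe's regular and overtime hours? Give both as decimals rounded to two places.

Mon: 5:48 AM–5:08 PM = 11 h 20 min
Tue: 10:42 AM–6:31 PM = 7 h 49 min
Wed: 11:08 AM–10:38 PM = 11 h 30 min
Thu: 11:24 AM–7:12 PM = 7 h 48 min
Fri: 11:04 AM–7:57 PM = 8 h 53 min
Total worked: 47 h 20 min = 47.33 h.
Threshold 37.5 h → overtime 9 h 50 min, regular 37 h 30 min.

Regular 37.50 hours, overtime 9.83 hours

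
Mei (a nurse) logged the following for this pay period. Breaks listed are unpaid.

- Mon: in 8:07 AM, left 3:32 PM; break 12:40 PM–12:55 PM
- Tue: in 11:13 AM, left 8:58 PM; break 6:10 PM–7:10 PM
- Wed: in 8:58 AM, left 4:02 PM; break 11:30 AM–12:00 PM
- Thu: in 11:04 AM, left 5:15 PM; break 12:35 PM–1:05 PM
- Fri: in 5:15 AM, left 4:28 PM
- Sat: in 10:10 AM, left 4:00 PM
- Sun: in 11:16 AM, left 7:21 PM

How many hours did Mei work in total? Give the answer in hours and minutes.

53 h 18 min

Mon: 8:07 AM–3:32 PM = 7 h 25 min; less 15 min break → 7 h 10 min
Tue: 11:13 AM–8:58 PM = 9 h 45 min; less 60 min break → 8 h 45 min
Wed: 8:58 AM–4:02 PM = 7 h 4 min; less 30 min break → 6 h 34 min
Thu: 11:04 AM–5:15 PM = 6 h 11 min; less 30 min break → 5 h 41 min
Fri: 5:15 AM–4:28 PM = 11 h 13 min
Sat: 10:10 AM–4:00 PM = 5 h 50 min
Sun: 11:16 AM–7:21 PM = 8 h 5 min
Total: 7 h 10 min + 8 h 45 min + 6 h 34 min + 5 h 41 min + 11 h 13 min + 5 h 50 min + 8 h 5 min = 53 h 18 min.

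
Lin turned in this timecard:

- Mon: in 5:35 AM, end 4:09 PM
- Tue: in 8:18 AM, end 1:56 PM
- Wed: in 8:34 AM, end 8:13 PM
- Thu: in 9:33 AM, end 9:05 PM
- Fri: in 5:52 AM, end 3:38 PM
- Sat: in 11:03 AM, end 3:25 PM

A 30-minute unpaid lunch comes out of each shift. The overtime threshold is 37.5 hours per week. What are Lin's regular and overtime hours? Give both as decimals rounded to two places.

Mon: 5:35 AM–4:09 PM = 10 h 34 min; less 30 min break → 10 h 4 min
Tue: 8:18 AM–1:56 PM = 5 h 38 min; less 30 min break → 5 h 8 min
Wed: 8:34 AM–8:13 PM = 11 h 39 min; less 30 min break → 11 h 9 min
Thu: 9:33 AM–9:05 PM = 11 h 32 min; less 30 min break → 11 h 2 min
Fri: 5:52 AM–3:38 PM = 9 h 46 min; less 30 min break → 9 h 16 min
Sat: 11:03 AM–3:25 PM = 4 h 22 min; less 30 min break → 3 h 52 min
Total worked: 50 h 31 min = 50.52 h.
Threshold 37.5 h → overtime 13 h 1 min, regular 37 h 30 min.

Regular 37.50 hours, overtime 13.02 hours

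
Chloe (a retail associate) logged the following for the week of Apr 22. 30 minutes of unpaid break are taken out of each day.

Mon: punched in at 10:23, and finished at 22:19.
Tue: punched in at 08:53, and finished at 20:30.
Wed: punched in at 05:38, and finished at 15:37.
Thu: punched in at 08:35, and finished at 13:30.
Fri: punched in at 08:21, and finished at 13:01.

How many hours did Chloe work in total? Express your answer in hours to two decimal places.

40.62 hours

Mon: 10:23–22:19 = 11 h 56 min; less 30 min break → 11 h 26 min
Tue: 08:53–20:30 = 11 h 37 min; less 30 min break → 11 h 7 min
Wed: 05:38–15:37 = 9 h 59 min; less 30 min break → 9 h 29 min
Thu: 08:35–13:30 = 4 h 55 min; less 30 min break → 4 h 25 min
Fri: 08:21–13:01 = 4 h 40 min; less 30 min break → 4 h 10 min
Total: 11 h 26 min + 11 h 7 min + 9 h 29 min + 4 h 25 min + 4 h 10 min = 40 h 37 min.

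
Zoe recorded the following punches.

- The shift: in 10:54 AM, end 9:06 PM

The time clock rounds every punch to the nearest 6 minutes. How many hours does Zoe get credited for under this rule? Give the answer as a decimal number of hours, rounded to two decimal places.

The shift: in 10:54 AM→10:54 AM, out 9:06 PM→9:06 PM; 10 h 12 min

10.20 hours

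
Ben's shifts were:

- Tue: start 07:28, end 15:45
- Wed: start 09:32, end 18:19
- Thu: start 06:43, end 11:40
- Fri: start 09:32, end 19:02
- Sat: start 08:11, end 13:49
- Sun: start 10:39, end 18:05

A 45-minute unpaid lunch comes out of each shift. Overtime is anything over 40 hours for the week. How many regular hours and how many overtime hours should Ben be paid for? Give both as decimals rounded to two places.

Regular 40.00 hours, overtime 0.08 hours

Tue: 07:28–15:45 = 8 h 17 min; less 45 min break → 7 h 32 min
Wed: 09:32–18:19 = 8 h 47 min; less 45 min break → 8 h 2 min
Thu: 06:43–11:40 = 4 h 57 min; less 45 min break → 4 h 12 min
Fri: 09:32–19:02 = 9 h 30 min; less 45 min break → 8 h 45 min
Sat: 08:11–13:49 = 5 h 38 min; less 45 min break → 4 h 53 min
Sun: 10:39–18:05 = 7 h 26 min; less 45 min break → 6 h 41 min
Total worked: 40 h 5 min = 40.08 h.
Threshold 40 h → overtime 0 h 5 min, regular 40 h 0 min.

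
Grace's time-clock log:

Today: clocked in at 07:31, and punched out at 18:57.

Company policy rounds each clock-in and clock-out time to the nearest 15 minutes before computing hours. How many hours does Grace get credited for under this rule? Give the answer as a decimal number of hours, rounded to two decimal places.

Today: in 07:31→07:30, out 18:57→19:00; 11 h 30 min

11.50 hours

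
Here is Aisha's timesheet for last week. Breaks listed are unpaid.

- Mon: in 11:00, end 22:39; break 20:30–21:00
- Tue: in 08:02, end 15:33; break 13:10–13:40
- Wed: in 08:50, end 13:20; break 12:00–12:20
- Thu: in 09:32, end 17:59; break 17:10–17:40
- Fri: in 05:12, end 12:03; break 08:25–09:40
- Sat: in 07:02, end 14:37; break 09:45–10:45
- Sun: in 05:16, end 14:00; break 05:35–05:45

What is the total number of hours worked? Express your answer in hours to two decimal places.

51.03 hours

Mon: 11:00–22:39 = 11 h 39 min; less 30 min break → 11 h 9 min
Tue: 08:02–15:33 = 7 h 31 min; less 30 min break → 7 h 1 min
Wed: 08:50–13:20 = 4 h 30 min; less 20 min break → 4 h 10 min
Thu: 09:32–17:59 = 8 h 27 min; less 30 min break → 7 h 57 min
Fri: 05:12–12:03 = 6 h 51 min; less 75 min break → 5 h 36 min
Sat: 07:02–14:37 = 7 h 35 min; less 60 min break → 6 h 35 min
Sun: 05:16–14:00 = 8 h 44 min; less 10 min break → 8 h 34 min
Total: 11 h 9 min + 7 h 1 min + 4 h 10 min + 7 h 57 min + 5 h 36 min + 6 h 35 min + 8 h 34 min = 51 h 2 min.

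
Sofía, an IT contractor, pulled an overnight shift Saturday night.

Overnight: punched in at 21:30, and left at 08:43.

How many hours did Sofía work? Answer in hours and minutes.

Overnight: 21:30 → midnight = 2 h 30 min; midnight → 08:43 = 8 h 43 min; span 11 h 13 min

11 h 13 min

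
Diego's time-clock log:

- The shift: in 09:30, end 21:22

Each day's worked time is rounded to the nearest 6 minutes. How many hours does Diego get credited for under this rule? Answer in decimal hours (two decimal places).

The shift: 09:30–21:22 = 11 h 52 min → rounds to 11 h 54 min

11.90 hours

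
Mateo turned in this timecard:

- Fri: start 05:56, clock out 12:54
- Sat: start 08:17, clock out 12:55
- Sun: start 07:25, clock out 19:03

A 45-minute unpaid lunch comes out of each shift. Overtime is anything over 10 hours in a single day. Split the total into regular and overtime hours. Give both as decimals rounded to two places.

Regular 20.10 hours, overtime 0.88 hours

Fri: 05:56–12:54 = 6 h 58 min; less 45 min break → 6 h 13 min
Sat: 08:17–12:55 = 4 h 38 min; less 45 min break → 3 h 53 min
Sun: 07:25–19:03 = 11 h 38 min; less 45 min break → 10 h 53 min
Fri reg 6 h 13 min / OT 0 h 0 min; Sat reg 3 h 53 min / OT 0 h 0 min; Sun reg 10 h 0 min / OT 0 h 53 min.
Totals: regular 20 h 6 min, overtime 0 h 53 min.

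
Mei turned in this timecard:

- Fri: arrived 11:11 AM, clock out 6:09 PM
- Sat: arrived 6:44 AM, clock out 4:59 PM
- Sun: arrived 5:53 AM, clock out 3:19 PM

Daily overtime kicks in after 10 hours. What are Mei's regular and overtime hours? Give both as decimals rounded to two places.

Regular 26.40 hours, overtime 0.25 hours

Fri: 11:11 AM–6:09 PM = 6 h 58 min
Sat: 6:44 AM–4:59 PM = 10 h 15 min
Sun: 5:53 AM–3:19 PM = 9 h 26 min
Fri reg 6 h 58 min / OT 0 h 0 min; Sat reg 10 h 0 min / OT 0 h 15 min; Sun reg 9 h 26 min / OT 0 h 0 min.
Totals: regular 26 h 24 min, overtime 0 h 15 min.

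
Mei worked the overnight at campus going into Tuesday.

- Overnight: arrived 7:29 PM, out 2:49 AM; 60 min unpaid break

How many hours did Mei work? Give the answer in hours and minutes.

Overnight: 7:29 PM → midnight = 4 h 31 min; midnight → 2:49 AM = 2 h 49 min; span 7 h 20 min; less 60 min break → 6 h 20 min

6 h 20 min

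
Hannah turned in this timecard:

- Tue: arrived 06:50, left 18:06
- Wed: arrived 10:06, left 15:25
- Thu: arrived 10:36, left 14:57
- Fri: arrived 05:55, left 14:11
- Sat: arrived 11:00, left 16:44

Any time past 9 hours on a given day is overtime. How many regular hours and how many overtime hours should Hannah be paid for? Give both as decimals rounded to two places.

Regular 32.67 hours, overtime 2.27 hours

Tue: 06:50–18:06 = 11 h 16 min
Wed: 10:06–15:25 = 5 h 19 min
Thu: 10:36–14:57 = 4 h 21 min
Fri: 05:55–14:11 = 8 h 16 min
Sat: 11:00–16:44 = 5 h 44 min
Tue reg 9 h 0 min / OT 2 h 16 min; Wed reg 5 h 19 min / OT 0 h 0 min; Thu reg 4 h 21 min / OT 0 h 0 min; Fri reg 8 h 16 min / OT 0 h 0 min; Sat reg 5 h 44 min / OT 0 h 0 min.
Totals: regular 32 h 40 min, overtime 2 h 16 min.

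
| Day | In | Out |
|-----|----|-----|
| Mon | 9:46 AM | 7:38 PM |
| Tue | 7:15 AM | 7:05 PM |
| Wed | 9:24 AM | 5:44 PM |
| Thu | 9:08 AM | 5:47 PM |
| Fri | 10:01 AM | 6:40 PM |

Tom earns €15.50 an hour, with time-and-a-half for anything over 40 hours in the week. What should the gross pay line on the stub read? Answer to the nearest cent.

€790.50

Mon: 9:46 AM–7:38 PM = 9 h 52 min
Tue: 7:15 AM–7:05 PM = 11 h 50 min
Wed: 9:24 AM–5:44 PM = 8 h 20 min
Thu: 9:08 AM–5:47 PM = 8 h 39 min
Fri: 10:01 AM–6:40 PM = 8 h 39 min
Total worked: 47 h 20 min = 2840 min.
Regular 40 h 0 min = 2400 min at €15.50/h; overtime 7 h 20 min = 440 min at €23.25/h.
Pay = (2400 × €15.50 + 440 × €23.25) ÷ 60 = €790.50.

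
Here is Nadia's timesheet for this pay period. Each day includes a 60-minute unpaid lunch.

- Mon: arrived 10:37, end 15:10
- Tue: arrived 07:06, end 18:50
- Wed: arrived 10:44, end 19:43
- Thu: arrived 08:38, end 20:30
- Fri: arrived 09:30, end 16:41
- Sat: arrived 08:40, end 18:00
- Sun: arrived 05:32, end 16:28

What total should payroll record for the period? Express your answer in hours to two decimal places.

57.58 hours

Mon: 10:37–15:10 = 4 h 33 min; less 60 min break → 3 h 33 min
Tue: 07:06–18:50 = 11 h 44 min; less 60 min break → 10 h 44 min
Wed: 10:44–19:43 = 8 h 59 min; less 60 min break → 7 h 59 min
Thu: 08:38–20:30 = 11 h 52 min; less 60 min break → 10 h 52 min
Fri: 09:30–16:41 = 7 h 11 min; less 60 min break → 6 h 11 min
Sat: 08:40–18:00 = 9 h 20 min; less 60 min break → 8 h 20 min
Sun: 05:32–16:28 = 10 h 56 min; less 60 min break → 9 h 56 min
Total: 3 h 33 min + 10 h 44 min + 7 h 59 min + 10 h 52 min + 6 h 11 min + 8 h 20 min + 9 h 56 min = 57 h 35 min.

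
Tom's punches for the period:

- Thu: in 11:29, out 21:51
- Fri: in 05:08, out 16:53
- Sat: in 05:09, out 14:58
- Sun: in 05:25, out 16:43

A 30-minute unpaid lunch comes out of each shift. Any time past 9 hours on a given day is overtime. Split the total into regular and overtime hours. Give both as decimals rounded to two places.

Thu: 11:29–21:51 = 10 h 22 min; less 30 min break → 9 h 52 min
Fri: 05:08–16:53 = 11 h 45 min; less 30 min break → 11 h 15 min
Sat: 05:09–14:58 = 9 h 49 min; less 30 min break → 9 h 19 min
Sun: 05:25–16:43 = 11 h 18 min; less 30 min break → 10 h 48 min
Thu reg 9 h 0 min / OT 0 h 52 min; Fri reg 9 h 0 min / OT 2 h 15 min; Sat reg 9 h 0 min / OT 0 h 19 min; Sun reg 9 h 0 min / OT 1 h 48 min.
Totals: regular 36 h 0 min, overtime 5 h 14 min.

Regular 36.00 hours, overtime 5.23 hours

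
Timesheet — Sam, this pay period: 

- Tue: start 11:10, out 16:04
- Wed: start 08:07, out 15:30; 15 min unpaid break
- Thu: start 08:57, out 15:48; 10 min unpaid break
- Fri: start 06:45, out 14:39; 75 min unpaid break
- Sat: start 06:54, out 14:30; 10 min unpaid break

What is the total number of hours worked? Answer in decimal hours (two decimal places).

32.80 hours

Tue: 11:10–16:04 = 4 h 54 min
Wed: 08:07–15:30 = 7 h 23 min; less 15 min break → 7 h 8 min
Thu: 08:57–15:48 = 6 h 51 min; less 10 min break → 6 h 41 min
Fri: 06:45–14:39 = 7 h 54 min; less 75 min break → 6 h 39 min
Sat: 06:54–14:30 = 7 h 36 min; less 10 min break → 7 h 26 min
Total: 4 h 54 min + 7 h 8 min + 6 h 41 min + 6 h 39 min + 7 h 26 min = 32 h 48 min.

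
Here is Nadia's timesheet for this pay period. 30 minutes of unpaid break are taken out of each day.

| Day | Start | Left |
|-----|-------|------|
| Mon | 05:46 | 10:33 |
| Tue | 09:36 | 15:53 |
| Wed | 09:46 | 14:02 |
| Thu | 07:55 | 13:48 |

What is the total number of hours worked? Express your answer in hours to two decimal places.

Mon: 05:46–10:33 = 4 h 47 min; less 30 min break → 4 h 17 min
Tue: 09:36–15:53 = 6 h 17 min; less 30 min break → 5 h 47 min
Wed: 09:46–14:02 = 4 h 16 min; less 30 min break → 3 h 46 min
Thu: 07:55–13:48 = 5 h 53 min; less 30 min break → 5 h 23 min
Total: 4 h 17 min + 5 h 47 min + 3 h 46 min + 5 h 23 min = 19 h 13 min.

19.22 hours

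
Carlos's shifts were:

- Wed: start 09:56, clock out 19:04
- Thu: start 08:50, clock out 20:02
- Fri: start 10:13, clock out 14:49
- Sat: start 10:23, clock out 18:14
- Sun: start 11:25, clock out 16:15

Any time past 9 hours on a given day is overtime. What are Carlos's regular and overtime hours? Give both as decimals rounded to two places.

Regular 35.28 hours, overtime 2.33 hours

Wed: 09:56–19:04 = 9 h 8 min
Thu: 08:50–20:02 = 11 h 12 min
Fri: 10:13–14:49 = 4 h 36 min
Sat: 10:23–18:14 = 7 h 51 min
Sun: 11:25–16:15 = 4 h 50 min
Wed reg 9 h 0 min / OT 0 h 8 min; Thu reg 9 h 0 min / OT 2 h 12 min; Fri reg 4 h 36 min / OT 0 h 0 min; Sat reg 7 h 51 min / OT 0 h 0 min; Sun reg 4 h 50 min / OT 0 h 0 min.
Totals: regular 35 h 17 min, overtime 2 h 20 min.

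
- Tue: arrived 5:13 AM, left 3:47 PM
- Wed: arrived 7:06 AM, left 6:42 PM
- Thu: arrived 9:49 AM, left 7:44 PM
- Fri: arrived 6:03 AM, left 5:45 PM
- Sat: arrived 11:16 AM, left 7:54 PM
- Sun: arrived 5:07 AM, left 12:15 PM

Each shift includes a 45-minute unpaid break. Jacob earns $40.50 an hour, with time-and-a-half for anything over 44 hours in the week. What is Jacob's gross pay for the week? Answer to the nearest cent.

Tue: 5:13 AM–3:47 PM = 10 h 34 min; less 45 min break → 9 h 49 min
Wed: 7:06 AM–6:42 PM = 11 h 36 min; less 45 min break → 10 h 51 min
Thu: 9:49 AM–7:44 PM = 9 h 55 min; less 45 min break → 9 h 10 min
Fri: 6:03 AM–5:45 PM = 11 h 42 min; less 45 min break → 10 h 57 min
Sat: 11:16 AM–7:54 PM = 8 h 38 min; less 45 min break → 7 h 53 min
Sun: 5:07 AM–12:15 PM = 7 h 8 min; less 45 min break → 6 h 23 min
Total worked: 55 h 3 min = 3303 min.
Regular 44 h 0 min = 2640 min at $40.50/h; overtime 11 h 3 min = 663 min at $60.75/h.
Pay = (2640 × $40.50 + 663 × $60.75) ÷ 60 = $2453.29.

$2453.29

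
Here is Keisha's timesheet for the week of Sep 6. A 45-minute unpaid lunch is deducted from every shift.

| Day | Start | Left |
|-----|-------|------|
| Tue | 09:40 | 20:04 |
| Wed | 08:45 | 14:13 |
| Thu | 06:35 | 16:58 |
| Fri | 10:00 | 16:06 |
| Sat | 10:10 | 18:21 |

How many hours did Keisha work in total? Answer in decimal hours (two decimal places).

Tue: 09:40–20:04 = 10 h 24 min; less 45 min break → 9 h 39 min
Wed: 08:45–14:13 = 5 h 28 min; less 45 min break → 4 h 43 min
Thu: 06:35–16:58 = 10 h 23 min; less 45 min break → 9 h 38 min
Fri: 10:00–16:06 = 6 h 6 min; less 45 min break → 5 h 21 min
Sat: 10:10–18:21 = 8 h 11 min; less 45 min break → 7 h 26 min
Total: 9 h 39 min + 4 h 43 min + 9 h 38 min + 5 h 21 min + 7 h 26 min = 36 h 47 min.

36.78 hours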